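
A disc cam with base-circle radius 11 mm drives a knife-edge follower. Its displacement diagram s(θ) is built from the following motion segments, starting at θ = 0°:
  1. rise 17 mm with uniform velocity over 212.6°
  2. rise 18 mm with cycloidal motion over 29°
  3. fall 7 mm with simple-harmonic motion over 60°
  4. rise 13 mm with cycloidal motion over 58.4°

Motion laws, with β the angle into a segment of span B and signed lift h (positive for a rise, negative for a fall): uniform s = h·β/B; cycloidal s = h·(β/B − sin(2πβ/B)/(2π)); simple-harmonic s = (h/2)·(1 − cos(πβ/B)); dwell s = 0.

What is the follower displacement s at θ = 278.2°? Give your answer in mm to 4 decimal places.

seg 1 [0°–212.6°] uniform, h=17: full span → s += 17 → s = 17.0000
seg 2 [212.6°–241.6°] cycloidal, h=18: full span → s += 18 → s = 35.0000
seg 3 [241.6°–301.6°] simple-harmonic, h=-7: θ=278.2° here. β=36.6, B=60. -7/2·(1 − cos(π·0.6100)) = -4.6856 → s = 30.3144

30.3144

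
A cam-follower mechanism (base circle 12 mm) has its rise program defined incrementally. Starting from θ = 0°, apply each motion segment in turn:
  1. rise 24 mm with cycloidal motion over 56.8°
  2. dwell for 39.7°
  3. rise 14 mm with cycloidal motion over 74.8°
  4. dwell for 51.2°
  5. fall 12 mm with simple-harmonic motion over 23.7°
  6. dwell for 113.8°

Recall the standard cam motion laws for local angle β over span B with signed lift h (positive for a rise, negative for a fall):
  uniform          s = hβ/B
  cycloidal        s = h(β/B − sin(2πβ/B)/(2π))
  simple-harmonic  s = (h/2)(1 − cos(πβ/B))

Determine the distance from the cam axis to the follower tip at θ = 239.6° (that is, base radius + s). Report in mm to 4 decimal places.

seg 1 [0°–56.8°] cycloidal, h=24: full span → s += 24 → s = 24.0000
seg 2 [56.8°–96.5°] dwell: s stays 24.0000
seg 3 [96.5°–171.3°] cycloidal, h=14: full span → s += 14 → s = 38.0000
seg 4 [171.3°–222.5°] dwell: s stays 38.0000
seg 5 [222.5°–246.2°] simple-harmonic, h=-12: θ=239.6° here. β=17.1, B=23.7. -12/2·(1 − cos(π·0.7215)) = -9.8466 → s = 28.1534
radial distance = base radius + s = 12 + 28.1534 = 40.1534

40.1534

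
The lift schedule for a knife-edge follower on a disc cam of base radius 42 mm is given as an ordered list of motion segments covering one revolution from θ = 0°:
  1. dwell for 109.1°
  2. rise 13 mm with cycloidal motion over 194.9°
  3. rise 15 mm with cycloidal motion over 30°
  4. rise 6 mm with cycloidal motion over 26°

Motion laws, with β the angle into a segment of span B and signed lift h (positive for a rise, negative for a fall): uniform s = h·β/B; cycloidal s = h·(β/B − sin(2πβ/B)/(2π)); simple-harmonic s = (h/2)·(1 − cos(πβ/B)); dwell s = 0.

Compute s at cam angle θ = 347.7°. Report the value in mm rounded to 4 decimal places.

seg 1 [0°–109.1°] dwell: s stays 0.0000
seg 2 [109.1°–304°] cycloidal, h=13: full span → s += 13 → s = 13.0000
seg 3 [304°–334°] cycloidal, h=15: full span → s += 15 → s = 28.0000
seg 4 [334°–360°] cycloidal, h=6: θ=347.7° here. β=13.7, B=26. 6·(0.5269 − sin(2π·0.5269)/(2π)) = 3.3223 → s = 31.3223

31.3223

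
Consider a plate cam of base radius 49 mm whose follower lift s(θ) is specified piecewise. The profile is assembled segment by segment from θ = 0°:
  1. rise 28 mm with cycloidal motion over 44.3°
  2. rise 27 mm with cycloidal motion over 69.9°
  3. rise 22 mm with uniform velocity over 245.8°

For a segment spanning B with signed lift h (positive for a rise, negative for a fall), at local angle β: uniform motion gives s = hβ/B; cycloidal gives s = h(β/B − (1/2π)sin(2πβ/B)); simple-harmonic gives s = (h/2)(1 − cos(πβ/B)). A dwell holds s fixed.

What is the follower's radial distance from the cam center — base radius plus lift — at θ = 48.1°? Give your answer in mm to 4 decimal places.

seg 1 [0°–44.3°] cycloidal, h=28: full span → s += 28 → s = 28.0000
seg 2 [44.3°–114.2°] cycloidal, h=27: θ=48.1° here. β=3.8, B=69.9. 27·(0.0544 − sin(2π·0.0544)/(2π)) = 0.0284 → s = 28.0284
radial distance = base radius + s = 49 + 28.0284 = 77.0284

77.0284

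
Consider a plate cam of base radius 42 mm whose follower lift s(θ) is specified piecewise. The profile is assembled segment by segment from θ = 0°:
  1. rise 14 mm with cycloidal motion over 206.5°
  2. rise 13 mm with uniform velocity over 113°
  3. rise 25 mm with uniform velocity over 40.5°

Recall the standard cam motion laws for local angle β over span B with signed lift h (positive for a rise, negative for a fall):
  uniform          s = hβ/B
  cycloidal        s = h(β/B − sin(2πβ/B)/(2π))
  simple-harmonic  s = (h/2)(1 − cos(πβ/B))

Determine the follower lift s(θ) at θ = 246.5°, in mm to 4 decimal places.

seg 1 [0°–206.5°] cycloidal, h=14: full span → s += 14 → s = 14.0000
seg 2 [206.5°–319.5°] uniform, h=13: θ=246.5° here. β=40, B=113. 13·40/113 = 4.6018 → s = 18.6018

18.6018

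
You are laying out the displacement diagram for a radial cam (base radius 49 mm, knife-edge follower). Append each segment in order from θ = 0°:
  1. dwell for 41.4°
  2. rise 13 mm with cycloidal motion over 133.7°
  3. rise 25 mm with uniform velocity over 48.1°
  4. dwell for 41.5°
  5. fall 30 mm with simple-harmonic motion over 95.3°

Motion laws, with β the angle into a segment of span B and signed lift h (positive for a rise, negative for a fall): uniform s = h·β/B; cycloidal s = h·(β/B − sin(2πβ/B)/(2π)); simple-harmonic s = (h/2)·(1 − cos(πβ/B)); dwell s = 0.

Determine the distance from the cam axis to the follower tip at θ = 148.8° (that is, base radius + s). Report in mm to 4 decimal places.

seg 1 [0°–41.4°] dwell: s stays 0.0000
seg 2 [41.4°–175.1°] cycloidal, h=13: θ=148.8° here. β=107.4, B=133.7. 13·(0.8033 − sin(2π·0.8033)/(2π)) = 12.3969 → s = 12.3969
radial distance = base radius + s = 49 + 12.3969 = 61.3969

61.3969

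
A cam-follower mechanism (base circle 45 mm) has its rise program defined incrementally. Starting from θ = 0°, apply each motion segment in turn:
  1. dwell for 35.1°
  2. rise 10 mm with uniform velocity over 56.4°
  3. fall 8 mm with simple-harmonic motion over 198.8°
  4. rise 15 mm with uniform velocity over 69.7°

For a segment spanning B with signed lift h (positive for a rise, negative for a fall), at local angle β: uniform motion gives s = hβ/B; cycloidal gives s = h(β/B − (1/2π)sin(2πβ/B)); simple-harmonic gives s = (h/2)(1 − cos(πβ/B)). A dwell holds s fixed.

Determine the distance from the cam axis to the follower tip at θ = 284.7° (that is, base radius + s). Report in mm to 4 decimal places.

seg 1 [0°–35.1°] dwell: s stays 0.0000
seg 2 [35.1°–91.5°] uniform, h=10: full span → s += 10 → s = 10.0000
seg 3 [91.5°–290.3°] simple-harmonic, h=-8: θ=284.7° here. β=193.2, B=198.8. -8/2·(1 − cos(π·0.9718)) = -7.9843 → s = 2.0157
radial distance = base radius + s = 45 + 2.0157 = 47.0157

47.0157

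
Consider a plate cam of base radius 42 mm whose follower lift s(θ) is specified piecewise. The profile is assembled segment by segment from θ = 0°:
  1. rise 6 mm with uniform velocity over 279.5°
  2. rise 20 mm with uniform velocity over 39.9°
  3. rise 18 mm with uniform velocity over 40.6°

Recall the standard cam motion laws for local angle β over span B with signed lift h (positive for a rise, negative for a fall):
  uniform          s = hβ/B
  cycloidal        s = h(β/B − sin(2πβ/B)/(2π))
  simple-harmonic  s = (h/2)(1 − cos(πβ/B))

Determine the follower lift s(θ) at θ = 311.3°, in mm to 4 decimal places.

seg 1 [0°–279.5°] uniform, h=6: full span → s += 6 → s = 6.0000
seg 2 [279.5°–319.4°] uniform, h=20: θ=311.3° here. β=31.8, B=39.9. 20·31.8/39.9 = 15.9398 → s = 21.9398

21.9398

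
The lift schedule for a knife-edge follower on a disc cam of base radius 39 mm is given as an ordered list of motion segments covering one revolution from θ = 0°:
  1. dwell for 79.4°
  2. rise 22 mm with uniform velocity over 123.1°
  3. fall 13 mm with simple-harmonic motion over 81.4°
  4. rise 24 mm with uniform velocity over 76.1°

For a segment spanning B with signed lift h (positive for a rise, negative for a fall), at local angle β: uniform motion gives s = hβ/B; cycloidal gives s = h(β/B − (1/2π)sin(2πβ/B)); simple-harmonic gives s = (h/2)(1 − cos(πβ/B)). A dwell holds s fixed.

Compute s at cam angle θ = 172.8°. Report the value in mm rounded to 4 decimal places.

seg 1 [0°–79.4°] dwell: s stays 0.0000
seg 2 [79.4°–202.5°] uniform, h=22: θ=172.8° here. β=93.4, B=123.1. 22·93.4/123.1 = 16.6921 → s = 16.6921

16.6921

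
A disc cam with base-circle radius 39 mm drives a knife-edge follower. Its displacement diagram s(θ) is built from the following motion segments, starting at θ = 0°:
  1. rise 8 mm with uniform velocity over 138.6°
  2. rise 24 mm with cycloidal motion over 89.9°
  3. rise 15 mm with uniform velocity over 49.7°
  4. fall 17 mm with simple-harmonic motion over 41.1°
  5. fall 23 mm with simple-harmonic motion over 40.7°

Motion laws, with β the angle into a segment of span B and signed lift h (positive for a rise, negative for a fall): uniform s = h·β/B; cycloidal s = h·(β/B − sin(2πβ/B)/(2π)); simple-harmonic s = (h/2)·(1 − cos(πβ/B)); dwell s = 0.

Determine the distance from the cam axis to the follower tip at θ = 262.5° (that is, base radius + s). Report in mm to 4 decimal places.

seg 1 [0°–138.6°] uniform, h=8: full span → s += 8 → s = 8.0000
seg 2 [138.6°–228.5°] cycloidal, h=24: full span → s += 24 → s = 32.0000
seg 3 [228.5°–278.2°] uniform, h=15: θ=262.5° here. β=34, B=49.7. 15·34/49.7 = 10.2616 → s = 42.2616
radial distance = base radius + s = 39 + 42.2616 = 81.2616

81.2616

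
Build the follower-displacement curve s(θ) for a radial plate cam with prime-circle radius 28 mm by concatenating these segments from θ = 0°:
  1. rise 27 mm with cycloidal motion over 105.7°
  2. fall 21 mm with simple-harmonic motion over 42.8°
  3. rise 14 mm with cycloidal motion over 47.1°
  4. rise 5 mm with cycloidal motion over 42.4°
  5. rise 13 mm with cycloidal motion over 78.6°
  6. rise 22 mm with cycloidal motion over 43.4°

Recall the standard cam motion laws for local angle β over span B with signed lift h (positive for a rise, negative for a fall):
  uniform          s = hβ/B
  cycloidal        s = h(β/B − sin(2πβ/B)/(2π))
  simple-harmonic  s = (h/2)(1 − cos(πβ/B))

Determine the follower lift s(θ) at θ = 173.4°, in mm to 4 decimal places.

seg 1 [0°–105.7°] cycloidal, h=27: full span → s += 27 → s = 27.0000
seg 2 [105.7°–148.5°] simple-harmonic, h=-21: full span → s += -21 → s = 6.0000
seg 3 [148.5°–195.6°] cycloidal, h=14: θ=173.4° here. β=24.9, B=47.1. 14·(0.5287 − sin(2π·0.5287)/(2π)) = 7.8004 → s = 13.8004

13.8004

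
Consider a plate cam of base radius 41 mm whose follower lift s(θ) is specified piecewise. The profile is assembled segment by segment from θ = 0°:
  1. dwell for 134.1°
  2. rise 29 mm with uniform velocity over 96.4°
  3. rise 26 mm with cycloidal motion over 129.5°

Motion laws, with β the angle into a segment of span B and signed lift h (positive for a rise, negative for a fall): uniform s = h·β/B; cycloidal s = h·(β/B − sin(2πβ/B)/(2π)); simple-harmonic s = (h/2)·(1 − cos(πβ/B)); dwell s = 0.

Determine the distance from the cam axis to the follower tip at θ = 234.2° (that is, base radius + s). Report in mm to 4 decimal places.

seg 1 [0°–134.1°] dwell: s stays 0.0000
seg 2 [134.1°–230.5°] uniform, h=29: full span → s += 29 → s = 29.0000
seg 3 [230.5°–360°] cycloidal, h=26: θ=234.2° here. β=3.7, B=129.5. 26·(0.0286 − sin(2π·0.0286)/(2π)) = 0.0040 → s = 29.0040
radial distance = base radius + s = 41 + 29.0040 = 70.0040

70.0040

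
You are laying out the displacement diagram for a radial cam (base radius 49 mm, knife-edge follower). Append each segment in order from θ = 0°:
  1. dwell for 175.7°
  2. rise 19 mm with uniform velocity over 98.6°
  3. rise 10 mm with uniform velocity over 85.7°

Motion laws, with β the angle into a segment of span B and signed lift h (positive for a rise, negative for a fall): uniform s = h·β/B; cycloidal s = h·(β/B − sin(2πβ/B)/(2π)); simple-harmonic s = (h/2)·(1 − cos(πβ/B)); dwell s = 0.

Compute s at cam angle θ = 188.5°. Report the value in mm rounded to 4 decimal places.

seg 1 [0°–175.7°] dwell: s stays 0.0000
seg 2 [175.7°–274.3°] uniform, h=19: θ=188.5° here. β=12.8, B=98.6. 19·12.8/98.6 = 2.4665 → s = 2.4665

2.4665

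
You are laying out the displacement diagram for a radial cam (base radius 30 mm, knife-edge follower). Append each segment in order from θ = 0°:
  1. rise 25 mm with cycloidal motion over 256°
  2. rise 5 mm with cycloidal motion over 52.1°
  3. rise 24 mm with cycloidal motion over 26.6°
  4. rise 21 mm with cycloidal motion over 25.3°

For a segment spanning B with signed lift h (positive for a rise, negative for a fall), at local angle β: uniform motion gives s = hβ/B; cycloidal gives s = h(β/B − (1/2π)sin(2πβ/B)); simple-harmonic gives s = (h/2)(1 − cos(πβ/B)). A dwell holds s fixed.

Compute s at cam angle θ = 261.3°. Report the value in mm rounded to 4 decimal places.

seg 1 [0°–256°] cycloidal, h=25: full span → s += 25 → s = 25.0000
seg 2 [256°–308.1°] cycloidal, h=5: θ=261.3° here. β=5.3, B=52.1. 5·(0.1017 − sin(2π·0.1017)/(2π)) = 0.0339 → s = 25.0339

25.0339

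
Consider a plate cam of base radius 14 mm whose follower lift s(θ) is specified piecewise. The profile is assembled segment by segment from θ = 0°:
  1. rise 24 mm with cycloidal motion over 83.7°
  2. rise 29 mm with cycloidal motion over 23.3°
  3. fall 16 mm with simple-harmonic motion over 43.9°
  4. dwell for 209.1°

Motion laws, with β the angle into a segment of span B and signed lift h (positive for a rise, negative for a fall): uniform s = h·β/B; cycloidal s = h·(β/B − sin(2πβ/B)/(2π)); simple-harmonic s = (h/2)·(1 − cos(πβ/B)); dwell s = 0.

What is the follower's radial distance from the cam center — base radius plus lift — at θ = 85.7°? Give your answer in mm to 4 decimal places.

seg 1 [0°–83.7°] cycloidal, h=24: full span → s += 24 → s = 24.0000
seg 2 [83.7°–107°] cycloidal, h=29: θ=85.7° here. β=2, B=23.3. 29·(0.0858 − sin(2π·0.0858)/(2π)) = 0.1189 → s = 24.1189
radial distance = base radius + s = 14 + 24.1189 = 38.1189

38.1189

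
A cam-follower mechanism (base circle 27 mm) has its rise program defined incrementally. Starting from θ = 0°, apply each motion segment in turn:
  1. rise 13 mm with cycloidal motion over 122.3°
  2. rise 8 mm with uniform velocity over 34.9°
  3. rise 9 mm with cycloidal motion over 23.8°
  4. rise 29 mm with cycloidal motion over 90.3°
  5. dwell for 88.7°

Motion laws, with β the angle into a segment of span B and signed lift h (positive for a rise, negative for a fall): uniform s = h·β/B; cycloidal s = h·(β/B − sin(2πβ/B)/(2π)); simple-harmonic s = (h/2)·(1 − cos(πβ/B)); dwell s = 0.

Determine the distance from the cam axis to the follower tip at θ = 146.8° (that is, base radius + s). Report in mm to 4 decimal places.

seg 1 [0°–122.3°] cycloidal, h=13: full span → s += 13 → s = 13.0000
seg 2 [122.3°–157.2°] uniform, h=8: θ=146.8° here. β=24.5, B=34.9. 8·24.5/34.9 = 5.6160 → s = 18.6160
radial distance = base radius + s = 27 + 18.6160 = 45.6160

45.6160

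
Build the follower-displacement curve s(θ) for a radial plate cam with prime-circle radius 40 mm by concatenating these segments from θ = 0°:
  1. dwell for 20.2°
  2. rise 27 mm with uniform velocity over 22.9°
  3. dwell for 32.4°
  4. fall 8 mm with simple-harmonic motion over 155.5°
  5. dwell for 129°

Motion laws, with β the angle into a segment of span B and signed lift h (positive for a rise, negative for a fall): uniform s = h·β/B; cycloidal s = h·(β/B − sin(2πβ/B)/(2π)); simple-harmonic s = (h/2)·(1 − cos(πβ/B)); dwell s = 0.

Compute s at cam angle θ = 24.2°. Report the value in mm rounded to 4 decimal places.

seg 1 [0°–20.2°] dwell: s stays 0.0000
seg 2 [20.2°–43.1°] uniform, h=27: θ=24.2° here. β=4, B=22.9. 27·4/22.9 = 4.7162 → s = 4.7162

4.7162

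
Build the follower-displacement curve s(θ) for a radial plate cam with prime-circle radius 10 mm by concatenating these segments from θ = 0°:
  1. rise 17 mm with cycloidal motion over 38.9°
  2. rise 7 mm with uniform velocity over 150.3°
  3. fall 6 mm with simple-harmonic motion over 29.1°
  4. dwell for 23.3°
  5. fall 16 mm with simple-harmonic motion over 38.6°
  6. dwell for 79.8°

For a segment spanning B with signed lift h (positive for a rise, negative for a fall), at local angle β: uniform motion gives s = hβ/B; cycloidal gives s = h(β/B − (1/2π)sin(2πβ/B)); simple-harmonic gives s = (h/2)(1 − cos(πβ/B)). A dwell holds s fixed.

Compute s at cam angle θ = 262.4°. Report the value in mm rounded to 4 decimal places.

seg 1 [0°–38.9°] cycloidal, h=17: full span → s += 17 → s = 17.0000
seg 2 [38.9°–189.2°] uniform, h=7: full span → s += 7 → s = 24.0000
seg 3 [189.2°–218.3°] simple-harmonic, h=-6: full span → s += -6 → s = 18.0000
seg 4 [218.3°–241.6°] dwell: s stays 18.0000
seg 5 [241.6°–280.2°] simple-harmonic, h=-16: θ=262.4° here. β=20.8, B=38.6. -16/2·(1 − cos(π·0.5389)) = -8.9742 → s = 9.0258

9.0258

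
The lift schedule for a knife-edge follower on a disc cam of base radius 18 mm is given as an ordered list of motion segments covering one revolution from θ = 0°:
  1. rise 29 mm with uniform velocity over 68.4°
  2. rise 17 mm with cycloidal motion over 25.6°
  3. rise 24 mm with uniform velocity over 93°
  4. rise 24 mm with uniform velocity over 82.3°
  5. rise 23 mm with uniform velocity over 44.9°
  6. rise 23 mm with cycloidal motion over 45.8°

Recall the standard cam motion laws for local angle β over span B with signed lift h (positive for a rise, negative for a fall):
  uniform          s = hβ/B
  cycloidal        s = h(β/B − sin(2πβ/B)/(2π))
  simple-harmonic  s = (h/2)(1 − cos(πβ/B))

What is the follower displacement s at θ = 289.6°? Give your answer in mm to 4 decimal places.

seg 1 [0°–68.4°] uniform, h=29: full span → s += 29 → s = 29.0000
seg 2 [68.4°–94°] cycloidal, h=17: full span → s += 17 → s = 46.0000
seg 3 [94°–187°] uniform, h=24: full span → s += 24 → s = 70.0000
seg 4 [187°–269.3°] uniform, h=24: full span → s += 24 → s = 94.0000
seg 5 [269.3°–314.2°] uniform, h=23: θ=289.6° here. β=20.3, B=44.9. 23·20.3/44.9 = 10.3987 → s = 104.3987

104.3987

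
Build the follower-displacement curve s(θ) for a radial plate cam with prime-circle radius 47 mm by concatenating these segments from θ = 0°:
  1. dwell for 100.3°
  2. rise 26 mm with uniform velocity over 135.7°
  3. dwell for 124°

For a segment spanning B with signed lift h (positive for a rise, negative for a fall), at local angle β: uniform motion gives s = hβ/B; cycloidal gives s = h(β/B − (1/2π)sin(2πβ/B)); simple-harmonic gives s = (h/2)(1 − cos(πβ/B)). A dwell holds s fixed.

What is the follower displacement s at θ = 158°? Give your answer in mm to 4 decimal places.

seg 1 [0°–100.3°] dwell: s stays 0.0000
seg 2 [100.3°–236°] uniform, h=26: θ=158° here. β=57.7, B=135.7. 26·57.7/135.7 = 11.0553 → s = 11.0553

11.0553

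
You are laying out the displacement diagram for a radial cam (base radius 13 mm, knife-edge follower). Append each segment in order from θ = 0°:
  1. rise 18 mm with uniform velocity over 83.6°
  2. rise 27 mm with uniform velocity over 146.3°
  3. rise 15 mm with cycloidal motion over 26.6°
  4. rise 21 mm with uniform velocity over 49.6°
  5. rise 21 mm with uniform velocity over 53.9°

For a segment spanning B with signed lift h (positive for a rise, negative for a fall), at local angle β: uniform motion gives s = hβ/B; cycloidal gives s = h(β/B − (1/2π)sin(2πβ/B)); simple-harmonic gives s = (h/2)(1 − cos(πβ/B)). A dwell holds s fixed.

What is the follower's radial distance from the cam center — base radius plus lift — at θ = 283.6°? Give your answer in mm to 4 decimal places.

seg 1 [0°–83.6°] uniform, h=18: full span → s += 18 → s = 18.0000
seg 2 [83.6°–229.9°] uniform, h=27: full span → s += 27 → s = 45.0000
seg 3 [229.9°–256.5°] cycloidal, h=15: full span → s += 15 → s = 60.0000
seg 4 [256.5°–306.1°] uniform, h=21: θ=283.6° here. β=27.1, B=49.6. 21·27.1/49.6 = 11.4738 → s = 71.4738
radial distance = base radius + s = 13 + 71.4738 = 84.4738

84.4738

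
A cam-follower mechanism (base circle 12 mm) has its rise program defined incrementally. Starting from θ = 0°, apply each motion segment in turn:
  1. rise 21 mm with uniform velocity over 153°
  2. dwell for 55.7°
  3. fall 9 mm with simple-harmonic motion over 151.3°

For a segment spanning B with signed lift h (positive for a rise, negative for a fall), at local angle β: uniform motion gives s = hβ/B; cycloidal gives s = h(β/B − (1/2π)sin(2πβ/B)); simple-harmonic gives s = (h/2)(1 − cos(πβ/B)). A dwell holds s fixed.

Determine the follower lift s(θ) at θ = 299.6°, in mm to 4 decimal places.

seg 1 [0°–153°] uniform, h=21: full span → s += 21 → s = 21.0000
seg 2 [153°–208.7°] dwell: s stays 21.0000
seg 3 [208.7°–360°] simple-harmonic, h=-9: θ=299.6° here. β=90.9, B=151.3. -9/2·(1 − cos(π·0.6008)) = -5.9012 → s = 15.0988

15.0988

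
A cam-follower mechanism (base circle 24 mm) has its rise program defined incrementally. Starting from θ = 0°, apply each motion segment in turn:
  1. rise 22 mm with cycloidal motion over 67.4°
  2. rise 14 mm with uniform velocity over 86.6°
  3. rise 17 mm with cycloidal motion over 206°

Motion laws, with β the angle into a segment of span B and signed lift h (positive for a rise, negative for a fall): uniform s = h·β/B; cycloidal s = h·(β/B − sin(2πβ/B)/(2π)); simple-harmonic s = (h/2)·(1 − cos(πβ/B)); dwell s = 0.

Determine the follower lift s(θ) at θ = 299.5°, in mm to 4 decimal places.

seg 1 [0°–67.4°] cycloidal, h=22: full span → s += 22 → s = 22.0000
seg 2 [67.4°–154°] uniform, h=14: full span → s += 14 → s = 36.0000
seg 3 [154°–360°] cycloidal, h=17: θ=299.5° here. β=145.5, B=206. 17·(0.7063 − sin(2π·0.7063)/(2π)) = 14.6116 → s = 50.6116

50.6116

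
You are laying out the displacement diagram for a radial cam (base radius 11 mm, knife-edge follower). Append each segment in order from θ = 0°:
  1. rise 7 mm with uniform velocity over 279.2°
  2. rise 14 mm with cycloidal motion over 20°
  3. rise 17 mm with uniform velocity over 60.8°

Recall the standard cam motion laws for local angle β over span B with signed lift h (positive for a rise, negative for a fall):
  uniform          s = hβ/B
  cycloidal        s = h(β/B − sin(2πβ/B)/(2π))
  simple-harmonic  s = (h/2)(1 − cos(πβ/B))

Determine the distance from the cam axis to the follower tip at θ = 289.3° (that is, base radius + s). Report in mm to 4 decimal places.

seg 1 [0°–279.2°] uniform, h=7: full span → s += 7 → s = 7.0000
seg 2 [279.2°–299.2°] cycloidal, h=14: θ=289.3° here. β=10.1, B=20. 14·(0.5050 − sin(2π·0.5050)/(2π)) = 7.1400 → s = 14.1400
radial distance = base radius + s = 11 + 14.1400 = 25.1400

25.1400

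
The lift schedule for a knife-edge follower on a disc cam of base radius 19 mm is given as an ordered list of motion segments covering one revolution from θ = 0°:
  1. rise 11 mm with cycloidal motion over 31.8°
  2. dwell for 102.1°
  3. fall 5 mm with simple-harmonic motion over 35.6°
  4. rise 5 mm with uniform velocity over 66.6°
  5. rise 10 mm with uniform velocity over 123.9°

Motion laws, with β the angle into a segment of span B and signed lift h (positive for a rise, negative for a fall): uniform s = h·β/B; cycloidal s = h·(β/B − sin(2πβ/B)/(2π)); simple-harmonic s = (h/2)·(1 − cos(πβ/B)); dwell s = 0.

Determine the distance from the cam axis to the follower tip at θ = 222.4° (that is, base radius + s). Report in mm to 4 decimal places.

seg 1 [0°–31.8°] cycloidal, h=11: full span → s += 11 → s = 11.0000
seg 2 [31.8°–133.9°] dwell: s stays 11.0000
seg 3 [133.9°–169.5°] simple-harmonic, h=-5: full span → s += -5 → s = 6.0000
seg 4 [169.5°–236.1°] uniform, h=5: θ=222.4° here. β=52.9, B=66.6. 5·52.9/66.6 = 3.9715 → s = 9.9715
radial distance = base radius + s = 19 + 9.9715 = 28.9715

28.9715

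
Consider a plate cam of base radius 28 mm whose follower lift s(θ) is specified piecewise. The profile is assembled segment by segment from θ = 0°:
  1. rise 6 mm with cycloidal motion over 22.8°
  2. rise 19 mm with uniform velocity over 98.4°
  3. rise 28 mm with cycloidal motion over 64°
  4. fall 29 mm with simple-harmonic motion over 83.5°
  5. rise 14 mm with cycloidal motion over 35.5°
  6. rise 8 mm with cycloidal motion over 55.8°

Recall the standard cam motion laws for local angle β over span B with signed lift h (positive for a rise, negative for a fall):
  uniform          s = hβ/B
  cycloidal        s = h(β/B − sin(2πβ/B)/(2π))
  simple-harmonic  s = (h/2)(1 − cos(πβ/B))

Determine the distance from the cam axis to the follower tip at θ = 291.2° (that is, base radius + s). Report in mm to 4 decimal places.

seg 1 [0°–22.8°] cycloidal, h=6: full span → s += 6 → s = 6.0000
seg 2 [22.8°–121.2°] uniform, h=19: full span → s += 19 → s = 25.0000
seg 3 [121.2°–185.2°] cycloidal, h=28: full span → s += 28 → s = 53.0000
seg 4 [185.2°–268.7°] simple-harmonic, h=-29: full span → s += -29 → s = 24.0000
seg 5 [268.7°–304.2°] cycloidal, h=14: θ=291.2° here. β=22.5, B=35.5. 14·(0.6338 − sin(2π·0.6338)/(2π)) = 10.5335 → s = 34.5335
radial distance = base radius + s = 28 + 34.5335 = 62.5335

62.5335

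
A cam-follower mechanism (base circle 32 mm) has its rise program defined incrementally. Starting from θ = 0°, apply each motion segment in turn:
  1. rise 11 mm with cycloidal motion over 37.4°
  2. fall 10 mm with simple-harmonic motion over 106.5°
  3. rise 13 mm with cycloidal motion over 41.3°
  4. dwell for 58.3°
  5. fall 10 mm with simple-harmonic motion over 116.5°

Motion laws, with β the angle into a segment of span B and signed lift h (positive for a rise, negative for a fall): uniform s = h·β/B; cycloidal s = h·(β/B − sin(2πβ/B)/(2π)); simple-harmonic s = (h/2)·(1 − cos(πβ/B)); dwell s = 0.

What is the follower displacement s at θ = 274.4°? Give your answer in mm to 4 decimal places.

seg 1 [0°–37.4°] cycloidal, h=11: full span → s += 11 → s = 11.0000
seg 2 [37.4°–143.9°] simple-harmonic, h=-10: full span → s += -10 → s = 1.0000
seg 3 [143.9°–185.2°] cycloidal, h=13: full span → s += 13 → s = 14.0000
seg 4 [185.2°–243.5°] dwell: s stays 14.0000
seg 5 [243.5°–360°] simple-harmonic, h=-10: θ=274.4° here. β=30.9, B=116.5. -10/2·(1 − cos(π·0.2652)) = -1.6377 → s = 12.3623

12.3623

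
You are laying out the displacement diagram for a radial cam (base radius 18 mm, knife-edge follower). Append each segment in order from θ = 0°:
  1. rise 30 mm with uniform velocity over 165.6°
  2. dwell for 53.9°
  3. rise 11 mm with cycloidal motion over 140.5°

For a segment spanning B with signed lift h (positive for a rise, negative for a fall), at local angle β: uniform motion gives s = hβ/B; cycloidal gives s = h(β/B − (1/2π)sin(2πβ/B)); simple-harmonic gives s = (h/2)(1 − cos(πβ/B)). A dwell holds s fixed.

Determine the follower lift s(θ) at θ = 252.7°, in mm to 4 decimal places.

seg 1 [0°–165.6°] uniform, h=30: full span → s += 30 → s = 30.0000
seg 2 [165.6°–219.5°] dwell: s stays 30.0000
seg 3 [219.5°–360°] cycloidal, h=11: θ=252.7° here. β=33.2, B=140.5. 11·(0.2363 − sin(2π·0.2363)/(2π)) = 0.8551 → s = 30.8551

30.8551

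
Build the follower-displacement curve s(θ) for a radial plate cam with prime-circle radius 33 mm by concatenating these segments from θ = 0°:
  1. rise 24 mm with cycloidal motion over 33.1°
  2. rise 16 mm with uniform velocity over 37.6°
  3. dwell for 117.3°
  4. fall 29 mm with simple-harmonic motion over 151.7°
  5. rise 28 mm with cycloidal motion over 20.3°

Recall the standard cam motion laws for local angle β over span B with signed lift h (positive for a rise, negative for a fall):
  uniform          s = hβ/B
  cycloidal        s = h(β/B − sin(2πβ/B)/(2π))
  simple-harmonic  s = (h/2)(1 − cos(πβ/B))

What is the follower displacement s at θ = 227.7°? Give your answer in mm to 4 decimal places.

seg 1 [0°–33.1°] cycloidal, h=24: full span → s += 24 → s = 24.0000
seg 2 [33.1°–70.7°] uniform, h=16: full span → s += 16 → s = 40.0000
seg 3 [70.7°–188°] dwell: s stays 40.0000
seg 4 [188°–339.7°] simple-harmonic, h=-29: θ=227.7° here. β=39.7, B=151.7. -29/2·(1 − cos(π·0.2617)) = -4.6307 → s = 35.3693

35.3693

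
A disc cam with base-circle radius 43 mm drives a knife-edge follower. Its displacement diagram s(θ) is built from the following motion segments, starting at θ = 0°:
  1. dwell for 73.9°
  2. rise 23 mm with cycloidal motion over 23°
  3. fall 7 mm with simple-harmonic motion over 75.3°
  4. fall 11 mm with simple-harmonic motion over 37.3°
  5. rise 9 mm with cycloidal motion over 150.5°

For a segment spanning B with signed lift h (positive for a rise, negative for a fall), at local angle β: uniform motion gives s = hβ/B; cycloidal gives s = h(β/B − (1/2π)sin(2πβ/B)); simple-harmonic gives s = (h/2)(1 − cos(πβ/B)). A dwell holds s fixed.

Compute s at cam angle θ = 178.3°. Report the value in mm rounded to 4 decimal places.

seg 1 [0°–73.9°] dwell: s stays 0.0000
seg 2 [73.9°–96.9°] cycloidal, h=23: full span → s += 23 → s = 23.0000
seg 3 [96.9°–172.2°] simple-harmonic, h=-7: full span → s += -7 → s = 16.0000
seg 4 [172.2°–209.5°] simple-harmonic, h=-11: θ=178.3° here. β=6.1, B=37.3. -11/2·(1 − cos(π·0.1635)) = -0.7101 → s = 15.2899

15.2899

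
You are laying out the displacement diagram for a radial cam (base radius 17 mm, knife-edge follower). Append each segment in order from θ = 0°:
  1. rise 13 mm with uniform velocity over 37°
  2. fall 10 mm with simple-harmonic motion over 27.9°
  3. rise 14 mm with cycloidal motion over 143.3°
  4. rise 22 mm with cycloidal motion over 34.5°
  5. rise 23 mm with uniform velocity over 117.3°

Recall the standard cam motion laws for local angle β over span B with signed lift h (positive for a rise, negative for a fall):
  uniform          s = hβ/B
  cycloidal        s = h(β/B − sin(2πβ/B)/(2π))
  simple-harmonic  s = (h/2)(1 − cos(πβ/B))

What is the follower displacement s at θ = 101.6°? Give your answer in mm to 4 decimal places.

seg 1 [0°–37°] uniform, h=13: full span → s += 13 → s = 13.0000
seg 2 [37°–64.9°] simple-harmonic, h=-10: full span → s += -10 → s = 3.0000
seg 3 [64.9°–208.2°] cycloidal, h=14: θ=101.6° here. β=36.7, B=143.3. 14·(0.2561 − sin(2π·0.2561)/(2π)) = 1.3590 → s = 4.3590

4.3590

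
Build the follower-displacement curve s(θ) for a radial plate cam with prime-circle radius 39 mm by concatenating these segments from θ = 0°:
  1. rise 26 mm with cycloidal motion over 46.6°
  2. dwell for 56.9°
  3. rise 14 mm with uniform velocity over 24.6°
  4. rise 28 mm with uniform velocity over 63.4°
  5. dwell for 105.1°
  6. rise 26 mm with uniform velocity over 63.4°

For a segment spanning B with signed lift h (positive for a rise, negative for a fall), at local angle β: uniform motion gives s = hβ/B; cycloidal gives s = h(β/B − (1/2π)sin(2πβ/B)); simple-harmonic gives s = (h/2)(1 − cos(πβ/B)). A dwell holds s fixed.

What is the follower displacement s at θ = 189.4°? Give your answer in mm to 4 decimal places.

seg 1 [0°–46.6°] cycloidal, h=26: full span → s += 26 → s = 26.0000
seg 2 [46.6°–103.5°] dwell: s stays 26.0000
seg 3 [103.5°–128.1°] uniform, h=14: full span → s += 14 → s = 40.0000
seg 4 [128.1°–191.5°] uniform, h=28: θ=189.4° here. β=61.3, B=63.4. 28·61.3/63.4 = 27.0726 → s = 67.0726

67.0726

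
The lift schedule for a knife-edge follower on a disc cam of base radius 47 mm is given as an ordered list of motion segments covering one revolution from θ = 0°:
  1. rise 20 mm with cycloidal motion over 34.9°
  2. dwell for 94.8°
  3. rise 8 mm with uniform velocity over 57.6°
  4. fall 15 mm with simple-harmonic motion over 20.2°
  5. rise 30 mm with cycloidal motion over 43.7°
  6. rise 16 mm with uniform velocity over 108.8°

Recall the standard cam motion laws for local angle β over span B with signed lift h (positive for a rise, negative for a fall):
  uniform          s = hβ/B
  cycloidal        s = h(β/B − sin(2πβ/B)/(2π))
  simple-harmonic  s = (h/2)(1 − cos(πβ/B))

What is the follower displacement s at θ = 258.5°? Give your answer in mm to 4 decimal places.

seg 1 [0°–34.9°] cycloidal, h=20: full span → s += 20 → s = 20.0000
seg 2 [34.9°–129.7°] dwell: s stays 20.0000
seg 3 [129.7°–187.3°] uniform, h=8: full span → s += 8 → s = 28.0000
seg 4 [187.3°–207.5°] simple-harmonic, h=-15: full span → s += -15 → s = 13.0000
seg 5 [207.5°–251.2°] cycloidal, h=30: full span → s += 30 → s = 43.0000
seg 6 [251.2°–360°] uniform, h=16: θ=258.5° here. β=7.3, B=108.8. 16·7.3/108.8 = 1.0735 → s = 44.0735

44.0735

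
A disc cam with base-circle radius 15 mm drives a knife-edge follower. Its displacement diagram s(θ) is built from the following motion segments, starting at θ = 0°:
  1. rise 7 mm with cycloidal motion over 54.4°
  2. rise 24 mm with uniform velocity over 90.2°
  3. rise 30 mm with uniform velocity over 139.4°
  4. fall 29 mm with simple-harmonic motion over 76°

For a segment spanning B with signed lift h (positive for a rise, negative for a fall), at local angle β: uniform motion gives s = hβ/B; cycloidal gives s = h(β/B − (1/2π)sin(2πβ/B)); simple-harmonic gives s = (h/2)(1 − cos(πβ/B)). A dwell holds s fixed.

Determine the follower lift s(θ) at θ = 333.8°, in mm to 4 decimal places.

seg 1 [0°–54.4°] cycloidal, h=7: full span → s += 7 → s = 7.0000
seg 2 [54.4°–144.6°] uniform, h=24: full span → s += 24 → s = 31.0000
seg 3 [144.6°–284°] uniform, h=30: full span → s += 30 → s = 61.0000
seg 4 [284°–360°] simple-harmonic, h=-29: θ=333.8° here. β=49.8, B=76. -29/2·(1 − cos(π·0.6553)) = -21.2956 → s = 39.7044

39.7044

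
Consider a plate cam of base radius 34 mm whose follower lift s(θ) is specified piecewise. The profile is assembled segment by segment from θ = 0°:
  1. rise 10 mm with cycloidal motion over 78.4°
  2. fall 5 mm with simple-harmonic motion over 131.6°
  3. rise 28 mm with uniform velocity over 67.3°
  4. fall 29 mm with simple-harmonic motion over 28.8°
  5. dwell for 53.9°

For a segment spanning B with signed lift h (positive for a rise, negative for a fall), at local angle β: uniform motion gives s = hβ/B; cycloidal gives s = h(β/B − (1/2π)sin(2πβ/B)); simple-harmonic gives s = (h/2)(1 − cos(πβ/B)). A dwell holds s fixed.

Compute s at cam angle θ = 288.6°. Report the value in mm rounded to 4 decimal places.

seg 1 [0°–78.4°] cycloidal, h=10: full span → s += 10 → s = 10.0000
seg 2 [78.4°–210°] simple-harmonic, h=-5: full span → s += -5 → s = 5.0000
seg 3 [210°–277.3°] uniform, h=28: full span → s += 28 → s = 33.0000
seg 4 [277.3°–306.1°] simple-harmonic, h=-29: θ=288.6° here. β=11.3, B=28.8. -29/2·(1 − cos(π·0.3924)) = -9.6896 → s = 23.3104

23.3104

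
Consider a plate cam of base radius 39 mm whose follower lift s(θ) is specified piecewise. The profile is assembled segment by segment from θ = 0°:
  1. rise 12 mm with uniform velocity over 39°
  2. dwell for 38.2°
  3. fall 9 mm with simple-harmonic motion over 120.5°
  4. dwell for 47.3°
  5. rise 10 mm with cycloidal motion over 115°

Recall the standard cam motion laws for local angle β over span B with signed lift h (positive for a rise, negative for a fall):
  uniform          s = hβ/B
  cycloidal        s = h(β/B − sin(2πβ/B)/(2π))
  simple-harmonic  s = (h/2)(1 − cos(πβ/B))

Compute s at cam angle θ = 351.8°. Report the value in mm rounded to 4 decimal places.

seg 1 [0°–39°] uniform, h=12: full span → s += 12 → s = 12.0000
seg 2 [39°–77.2°] dwell: s stays 12.0000
seg 3 [77.2°–197.7°] simple-harmonic, h=-9: full span → s += -9 → s = 3.0000
seg 4 [197.7°–245°] dwell: s stays 3.0000
seg 5 [245°–360°] cycloidal, h=10: θ=351.8° here. β=106.8, B=115. 10·(0.9287 − sin(2π·0.9287)/(2π)) = 9.9764 → s = 12.9764

12.9764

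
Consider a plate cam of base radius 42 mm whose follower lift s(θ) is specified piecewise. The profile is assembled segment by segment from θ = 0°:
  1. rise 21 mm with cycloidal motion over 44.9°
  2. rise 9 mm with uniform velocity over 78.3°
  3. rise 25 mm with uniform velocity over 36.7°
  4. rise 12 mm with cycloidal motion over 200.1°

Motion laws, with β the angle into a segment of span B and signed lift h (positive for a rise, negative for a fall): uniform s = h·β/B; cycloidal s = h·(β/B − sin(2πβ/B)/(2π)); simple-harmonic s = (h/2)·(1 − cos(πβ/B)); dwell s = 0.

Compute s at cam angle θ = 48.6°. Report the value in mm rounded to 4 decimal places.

seg 1 [0°–44.9°] cycloidal, h=21: full span → s += 21 → s = 21.0000
seg 2 [44.9°–123.2°] uniform, h=9: θ=48.6° here. β=3.7, B=78.3. 9·3.7/78.3 = 0.4253 → s = 21.4253

21.4253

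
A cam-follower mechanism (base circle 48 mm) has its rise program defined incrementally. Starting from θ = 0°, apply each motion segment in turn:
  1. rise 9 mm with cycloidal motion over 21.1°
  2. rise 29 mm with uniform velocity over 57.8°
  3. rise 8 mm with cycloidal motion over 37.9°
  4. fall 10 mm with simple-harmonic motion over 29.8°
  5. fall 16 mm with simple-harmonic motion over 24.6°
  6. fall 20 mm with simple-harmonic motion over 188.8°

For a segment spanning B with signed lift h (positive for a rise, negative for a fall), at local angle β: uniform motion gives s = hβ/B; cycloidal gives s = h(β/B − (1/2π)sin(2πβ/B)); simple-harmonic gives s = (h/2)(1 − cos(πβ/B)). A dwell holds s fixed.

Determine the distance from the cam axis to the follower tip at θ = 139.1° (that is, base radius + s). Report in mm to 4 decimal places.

seg 1 [0°–21.1°] cycloidal, h=9: full span → s += 9 → s = 9.0000
seg 2 [21.1°–78.9°] uniform, h=29: full span → s += 29 → s = 38.0000
seg 3 [78.9°–116.8°] cycloidal, h=8: full span → s += 8 → s = 46.0000
seg 4 [116.8°–146.6°] simple-harmonic, h=-10: θ=139.1° here. β=22.3, B=29.8. -10/2·(1 − cos(π·0.7483)) = -8.5168 → s = 37.4832
radial distance = base radius + s = 48 + 37.4832 = 85.4832

85.4832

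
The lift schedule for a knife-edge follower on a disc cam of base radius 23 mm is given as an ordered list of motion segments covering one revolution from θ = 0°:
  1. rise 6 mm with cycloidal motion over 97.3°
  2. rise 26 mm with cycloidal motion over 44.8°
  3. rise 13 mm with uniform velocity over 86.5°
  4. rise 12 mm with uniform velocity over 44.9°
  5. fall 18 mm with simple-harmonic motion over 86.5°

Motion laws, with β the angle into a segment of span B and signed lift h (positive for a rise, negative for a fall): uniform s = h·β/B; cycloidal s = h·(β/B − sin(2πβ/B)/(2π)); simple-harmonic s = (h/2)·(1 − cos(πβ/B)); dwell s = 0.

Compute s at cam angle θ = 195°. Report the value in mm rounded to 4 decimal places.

seg 1 [0°–97.3°] cycloidal, h=6: full span → s += 6 → s = 6.0000
seg 2 [97.3°–142.1°] cycloidal, h=26: full span → s += 26 → s = 32.0000
seg 3 [142.1°–228.6°] uniform, h=13: θ=195° here. β=52.9, B=86.5. 13·52.9/86.5 = 7.9503 → s = 39.9503

39.9503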